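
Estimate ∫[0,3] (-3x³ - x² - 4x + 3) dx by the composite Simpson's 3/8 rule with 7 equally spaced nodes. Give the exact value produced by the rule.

-78.75

h = (3 − 0)/6 = 0.5.
Nodes x₀,…,x₆ = 0, 0.5, 1, 1.5, 2, 2.5, 3.
f(x) = -3x³ - x² - 4x + 3: f₀=3, f₁=0.375, f₂=-5, f₃=-15.375, f₄=-33, f₅=-60.125, f₆=-99.
(3h/8)·[f₀ + 3f₁ + 3f₂ + 2f₃ + 3f₄ + 3f₅ + f₆] = 0.1875·(-420) = -78.75.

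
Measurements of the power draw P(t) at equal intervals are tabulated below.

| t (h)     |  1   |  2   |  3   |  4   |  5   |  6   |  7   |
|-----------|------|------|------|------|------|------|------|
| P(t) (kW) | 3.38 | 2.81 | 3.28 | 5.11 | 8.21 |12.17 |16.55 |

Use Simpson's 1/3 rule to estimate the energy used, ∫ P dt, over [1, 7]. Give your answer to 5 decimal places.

h = 1, n = 6.
(h/3)·[y₀ + 4y₁ + 2y₂ + 4y₃ + 2y₄ + 4y₅ + y₆] = 0.333333·(123.27) = 41.09000.

41.09000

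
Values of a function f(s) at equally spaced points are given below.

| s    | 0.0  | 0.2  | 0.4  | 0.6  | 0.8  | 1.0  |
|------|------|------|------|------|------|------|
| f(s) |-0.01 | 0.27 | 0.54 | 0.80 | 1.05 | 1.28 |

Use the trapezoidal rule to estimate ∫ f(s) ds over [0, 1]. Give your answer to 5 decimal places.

0.65900

h = 0.2, n = 5.
(h/2)·[y₀ + 2y₁ + 2y₂ + 2y₃ + 2y₄ + y₅] = 0.1·(6.59) = 0.65900.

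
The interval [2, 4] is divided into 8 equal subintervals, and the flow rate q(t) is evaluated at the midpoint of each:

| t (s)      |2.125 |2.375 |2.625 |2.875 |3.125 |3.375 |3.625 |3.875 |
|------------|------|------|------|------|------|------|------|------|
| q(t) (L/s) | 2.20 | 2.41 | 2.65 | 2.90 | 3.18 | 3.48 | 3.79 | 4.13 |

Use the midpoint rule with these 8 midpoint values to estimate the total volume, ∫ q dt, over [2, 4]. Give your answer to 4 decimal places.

h = 0.25, n = 8.
h·[y(m₁) + y(m₂) + y(m₃) + y(m₄) + y(m₅) + y(m₆) + y(m₇) + y(m₈)] = 0.25·(24.74) = 6.1850.

6.1850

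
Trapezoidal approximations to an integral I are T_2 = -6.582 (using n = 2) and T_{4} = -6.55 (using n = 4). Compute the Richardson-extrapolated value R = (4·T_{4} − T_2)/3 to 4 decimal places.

-6.5393

R = (4·T_{4} − T_2) / 3 = (4·(-6.55) − (-6.582))/3 = (-19.618)/3 = -6.5393.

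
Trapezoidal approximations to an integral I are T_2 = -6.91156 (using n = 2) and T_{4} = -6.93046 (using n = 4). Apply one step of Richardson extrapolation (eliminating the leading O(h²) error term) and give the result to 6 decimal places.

-6.936760

R = (4·T_{4} − T_2) / 3 = (4·(-6.93046) − (-6.91156))/3 = (-20.81028)/3 = -6.936760.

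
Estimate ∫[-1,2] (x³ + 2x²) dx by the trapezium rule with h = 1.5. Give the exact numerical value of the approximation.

h = (2 − (-1))/2 = 1.5.
Nodes x₀,…,x₂ = -1, 0.5, 2.
f(x) = x³ + 2x²: f₀=1, f₁=0.625, f₂=16.
(h/2)·[f₀ + 2f₁ + f₂] = 0.75·(18.25) = 13.6875.

13.6875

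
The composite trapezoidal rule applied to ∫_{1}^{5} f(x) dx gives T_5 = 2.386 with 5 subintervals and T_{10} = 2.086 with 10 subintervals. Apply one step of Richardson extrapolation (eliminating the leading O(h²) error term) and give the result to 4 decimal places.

1.9860

R = (4·T_{10} − T_5) / 3 = (4·2.086 − 2.386)/3 = (5.958)/3 = 1.9860.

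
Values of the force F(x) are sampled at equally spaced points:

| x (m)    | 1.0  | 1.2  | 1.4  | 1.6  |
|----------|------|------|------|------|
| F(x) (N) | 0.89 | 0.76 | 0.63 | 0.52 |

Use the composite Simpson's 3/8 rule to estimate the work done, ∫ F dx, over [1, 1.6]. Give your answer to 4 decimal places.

h = 0.2, n = 3.
(3h/8)·[y₀ + 3y₁ + 3y₂ + y₃] = 0.075·(5.58) = 0.4185.

0.4185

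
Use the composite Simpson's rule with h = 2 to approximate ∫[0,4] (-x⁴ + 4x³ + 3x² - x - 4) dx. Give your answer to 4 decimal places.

82.6667

h = (4 − 0)/2 = 2.
Nodes x₀,…,x₂ = 0, 2, 4.
f(x) = -x⁴ + 4x³ + 3x² - x - 4: f₀=-4, f₁=22, f₂=40.
(h/3)·[f₀ + 4f₁ + f₂] = 0.666667·(124) = 82.6667.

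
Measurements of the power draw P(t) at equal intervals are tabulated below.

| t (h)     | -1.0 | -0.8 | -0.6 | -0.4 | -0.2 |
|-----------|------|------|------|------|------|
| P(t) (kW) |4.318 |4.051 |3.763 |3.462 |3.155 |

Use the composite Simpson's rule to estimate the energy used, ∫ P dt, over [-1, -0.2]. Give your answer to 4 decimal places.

3.0034

h = 0.2, n = 4.
(h/3)·[y₀ + 4y₁ + 2y₂ + 4y₃ + y₄] = 0.066667·(45.051) = 3.0034.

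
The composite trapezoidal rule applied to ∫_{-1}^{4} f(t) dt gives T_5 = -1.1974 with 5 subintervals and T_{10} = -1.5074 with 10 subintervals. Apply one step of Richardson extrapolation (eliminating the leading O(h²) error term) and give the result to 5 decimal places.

R = (4·T_{10} − T_5) / 3 = (4·(-1.5074) − (-1.1974))/3 = (-4.8322)/3 = -1.61073.

-1.61073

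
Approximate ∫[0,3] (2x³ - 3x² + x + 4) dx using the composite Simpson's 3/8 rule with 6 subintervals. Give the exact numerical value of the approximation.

h = (3 − 0)/6 = 0.5.
Nodes x₀,…,x₆ = 0, 0.5, 1, 1.5, 2, 2.5, 3.
f(x) = 2x³ - 3x² + x + 4: f₀=4, f₁=4, f₂=4, f₃=5.5, f₄=10, f₅=19, f₆=34.
(3h/8)·[f₀ + 3f₁ + 3f₂ + 2f₃ + 3f₄ + 3f₅ + f₆] = 0.1875·(160) = 30.

30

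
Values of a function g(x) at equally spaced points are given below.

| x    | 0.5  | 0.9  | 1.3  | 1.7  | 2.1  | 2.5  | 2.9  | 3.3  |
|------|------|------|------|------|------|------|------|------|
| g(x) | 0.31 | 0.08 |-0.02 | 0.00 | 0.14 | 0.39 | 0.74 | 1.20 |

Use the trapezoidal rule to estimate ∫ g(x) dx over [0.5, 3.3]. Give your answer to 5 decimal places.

0.83400

h = 0.4, n = 7.
(h/2)·[y₀ + 2y₁ + 2y₂ + 2y₃ + 2y₄ + 2y₅ + 2y₆ + y₇] = 0.2·(4.17) = 0.83400.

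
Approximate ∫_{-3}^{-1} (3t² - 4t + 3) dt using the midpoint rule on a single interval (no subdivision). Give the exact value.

46

M = (b−a)·f(-2) = 2·(23) = 46.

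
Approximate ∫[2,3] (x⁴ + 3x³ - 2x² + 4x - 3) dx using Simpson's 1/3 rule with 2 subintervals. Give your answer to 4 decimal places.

85.2917

h = (3 − 2)/2 = 0.5.
Nodes x₀,…,x₂ = 2, 2.5, 3.
f(x) = x⁴ + 3x³ - 2x² + 4x - 3: f₀=37, f₁=80.4375, f₂=153.
(h/3)·[f₀ + 4f₁ + f₂] = 0.166667·(511.75) = 85.2917.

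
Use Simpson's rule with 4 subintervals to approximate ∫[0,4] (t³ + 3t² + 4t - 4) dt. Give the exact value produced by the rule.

144

h = (4 − 0)/4 = 1.
Nodes t₀,…,t₄ = 0, 1, 2, 3, 4.
f(t) = t³ + 3t² + 4t - 4: f₀=-4, f₁=4, f₂=24, f₃=62, f₄=124.
(h/3)·[f₀ + 4f₁ + 2f₂ + 4f₃ + f₄] = 0.333333·(432) = 144.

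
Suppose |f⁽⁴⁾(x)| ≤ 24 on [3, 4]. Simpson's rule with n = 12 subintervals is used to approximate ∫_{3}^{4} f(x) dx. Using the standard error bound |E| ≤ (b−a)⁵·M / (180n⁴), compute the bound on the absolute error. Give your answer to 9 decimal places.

|E| ≤ (1)⁵·24 / (180·12⁴) = 24/3732480 = 0.000006430.

0.000006430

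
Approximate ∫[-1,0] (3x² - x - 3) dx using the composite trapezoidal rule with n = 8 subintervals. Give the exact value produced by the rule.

h = (0 − (-1))/8 = 0.125.
Nodes x₀,…,x₈ = -1, -0.875, -0.75, -0.625, -0.5, -0.375, -0.25, -0.125, 0.
f(x) = 3x² - x - 3: f₀=1, f₁=0.171875, f₂=-0.5625, f₃=-1.203125, f₄=-1.75, f₅=-2.203125, f₆=-2.5625, f₇=-2.828125, f₈=-3.
(h/2)·[f₀ + 2f₁ + 2f₂ + 2f₃ + 2f₄ + 2f₅ + 2f₆ + 2f₇ + f₈] = 0.0625·(-23.875) = -1.4921875.

-1.4921875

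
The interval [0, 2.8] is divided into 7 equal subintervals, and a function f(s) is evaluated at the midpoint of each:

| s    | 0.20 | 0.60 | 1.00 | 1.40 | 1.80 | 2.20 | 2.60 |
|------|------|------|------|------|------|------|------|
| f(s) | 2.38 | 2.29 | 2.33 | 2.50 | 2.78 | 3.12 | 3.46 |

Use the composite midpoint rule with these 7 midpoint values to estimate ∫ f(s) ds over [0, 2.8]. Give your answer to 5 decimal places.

7.54400

h = 0.4, n = 7.
h·[y(m₁) + y(m₂) + y(m₃) + y(m₄) + y(m₅) + y(m₆) + y(m₇)] = 0.4·(18.86) = 7.54400.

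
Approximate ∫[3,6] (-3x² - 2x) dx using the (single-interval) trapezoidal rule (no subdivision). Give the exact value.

-229.5

T = (b−a)/2 · [f(3) + f(6)] = 1.5·[(-33) + (-120)] = -229.5.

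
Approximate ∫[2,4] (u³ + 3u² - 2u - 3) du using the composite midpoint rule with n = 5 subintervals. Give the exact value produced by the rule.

h = (4 − 2)/5 = 0.4.
Midpoints m₁,…,m₅ = 2.2, 2.6, 3, 3.4, 3.8.
f(m₁)=17.768, f(m₂)=29.656, f(m₃)=45, f(m₄)=64.184, f(m₅)=87.592.
h·[f(m₁) + f(m₂) + f(m₃) + f(m₄) + f(m₅)] = 0.4·(244.2) = 97.68.

97.68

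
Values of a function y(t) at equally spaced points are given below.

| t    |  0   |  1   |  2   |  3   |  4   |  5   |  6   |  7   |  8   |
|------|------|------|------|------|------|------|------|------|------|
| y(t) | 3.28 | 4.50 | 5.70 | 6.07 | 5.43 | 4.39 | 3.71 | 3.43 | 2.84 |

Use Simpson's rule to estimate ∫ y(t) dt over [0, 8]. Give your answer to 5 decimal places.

h = 1, n = 8.
(h/3)·[y₀ + 4y₁ + 2y₂ + 4y₃ + 2y₄ + 4y₅ + 2y₆ + 4y₇ + y₈] = 0.333333·(109.36) = 36.45333.

36.45333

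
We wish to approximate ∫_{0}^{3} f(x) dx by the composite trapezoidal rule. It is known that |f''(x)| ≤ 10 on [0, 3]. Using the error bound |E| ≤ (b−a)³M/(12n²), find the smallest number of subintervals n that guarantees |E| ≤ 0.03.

28

Need 270/(12n²) ≤ 0.03.
n² ≥ 270/(12·0.03) = 750 ⇒ n ≥ 27.3861, so the smallest n is 28.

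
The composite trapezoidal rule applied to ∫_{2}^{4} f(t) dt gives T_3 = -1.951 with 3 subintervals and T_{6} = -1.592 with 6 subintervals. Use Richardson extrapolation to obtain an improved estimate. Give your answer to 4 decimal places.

R = (4·T_{6} − T_3) / 3 = (4·(-1.592) − (-1.951))/3 = (-4.417)/3 = -1.4723.

-1.4723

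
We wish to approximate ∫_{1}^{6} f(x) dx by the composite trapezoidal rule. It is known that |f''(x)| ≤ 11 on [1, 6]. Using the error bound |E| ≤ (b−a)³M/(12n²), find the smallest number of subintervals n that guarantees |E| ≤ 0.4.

17

Need 1375/(12n²) ≤ 0.4.
n² ≥ 1375/(12·0.4) = 286.458 ⇒ n ≥ 16.9251, so the smallest n is 17.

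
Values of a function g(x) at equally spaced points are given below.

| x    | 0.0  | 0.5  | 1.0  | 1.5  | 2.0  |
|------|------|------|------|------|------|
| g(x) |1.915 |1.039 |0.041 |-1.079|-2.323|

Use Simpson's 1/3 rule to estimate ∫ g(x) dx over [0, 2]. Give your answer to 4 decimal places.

-0.0810

h = 0.5, n = 4.
(h/3)·[y₀ + 4y₁ + 2y₂ + 4y₃ + y₄] = 0.166667·(-0.486) = -0.0810.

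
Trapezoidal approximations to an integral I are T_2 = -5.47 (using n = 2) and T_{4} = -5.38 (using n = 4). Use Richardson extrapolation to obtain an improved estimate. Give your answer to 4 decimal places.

-5.3500

R = (4·T_{4} − T_2) / 3 = (4·(-5.38) − (-5.47))/3 = (-16.05)/3 = -5.3500.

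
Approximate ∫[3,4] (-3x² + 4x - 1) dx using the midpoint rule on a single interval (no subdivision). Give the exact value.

M = (b−a)·f(3.5) = 1·(-23.75) = -23.75.

-23.75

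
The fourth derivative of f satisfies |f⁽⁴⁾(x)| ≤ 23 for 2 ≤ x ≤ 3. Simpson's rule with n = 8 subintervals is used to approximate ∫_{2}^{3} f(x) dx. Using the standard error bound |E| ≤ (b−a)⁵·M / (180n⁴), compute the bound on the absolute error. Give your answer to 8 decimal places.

0.00003120

|E| ≤ (1)⁵·23 / (180·8⁴) = 23/737280 = 0.00003120.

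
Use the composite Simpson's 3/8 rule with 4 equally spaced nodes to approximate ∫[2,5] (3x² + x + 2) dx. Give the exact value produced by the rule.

133.5

h = (5 − 2)/3 = 1.
Nodes x₀,…,x₃ = 2, 3, 4, 5.
f(x) = 3x² + x + 2: f₀=16, f₁=32, f₂=54, f₃=82.
(3h/8)·[f₀ + 3f₁ + 3f₂ + f₃] = 0.375·(356) = 133.5.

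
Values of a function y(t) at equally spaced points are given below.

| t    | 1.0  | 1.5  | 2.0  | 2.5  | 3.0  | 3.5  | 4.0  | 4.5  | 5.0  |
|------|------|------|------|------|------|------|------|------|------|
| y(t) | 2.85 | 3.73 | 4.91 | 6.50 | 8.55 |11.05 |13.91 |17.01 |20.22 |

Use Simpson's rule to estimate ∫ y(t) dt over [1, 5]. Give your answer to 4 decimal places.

38.4950

h = 0.5, n = 8.
(h/3)·[y₀ + 4y₁ + 2y₂ + 4y₃ + 2y₄ + 4y₅ + 2y₆ + 4y₇ + y₈] = 0.166667·(230.97) = 38.4950.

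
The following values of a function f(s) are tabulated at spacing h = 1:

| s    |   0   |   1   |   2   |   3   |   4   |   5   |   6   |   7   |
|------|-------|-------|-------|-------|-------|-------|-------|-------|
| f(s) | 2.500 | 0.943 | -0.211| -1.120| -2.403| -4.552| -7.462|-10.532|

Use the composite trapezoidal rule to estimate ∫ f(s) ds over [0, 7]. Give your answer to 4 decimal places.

-18.8210

h = 1, n = 7.
(h/2)·[y₀ + 2y₁ + 2y₂ + 2y₃ + 2y₄ + 2y₅ + 2y₆ + y₇] = 0.5·(-37.642) = -18.8210.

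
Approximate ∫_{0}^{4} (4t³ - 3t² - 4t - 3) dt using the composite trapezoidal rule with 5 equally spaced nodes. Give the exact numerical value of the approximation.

h = (4 − 0)/4 = 1.
Nodes t₀,…,t₄ = 0, 1, 2, 3, 4.
f(t) = 4t³ - 3t² - 4t - 3: f₀=-3, f₁=-6, f₂=9, f₃=66, f₄=189.
(h/2)·[f₀ + 2f₁ + 2f₂ + 2f₃ + f₄] = 0.5·(324) = 162.

162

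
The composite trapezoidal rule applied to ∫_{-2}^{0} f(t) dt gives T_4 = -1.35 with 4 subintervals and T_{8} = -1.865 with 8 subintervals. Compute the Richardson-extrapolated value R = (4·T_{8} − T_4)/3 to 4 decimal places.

R = (4·T_{8} − T_4) / 3 = (4·(-1.865) − (-1.35))/3 = (-6.110)/3 = -2.0367.

-2.0367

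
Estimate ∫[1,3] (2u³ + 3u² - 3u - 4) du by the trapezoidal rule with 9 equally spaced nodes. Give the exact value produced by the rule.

h = (3 − 1)/8 = 0.25.
Nodes u₀,…,u₈ = 1, 1.25, 1.5, 1.75, 2, 2.25, 2.5, 2.75, 3.
f(u) = 2u³ + 3u² - 3u - 4: f₀=-2, f₁=0.84375, f₂=5, f₃=10.65625, f₄=18, f₅=27.21875, f₆=38.5, f₇=52.03125, f₈=68.
(h/2)·[f₀ + 2f₁ + 2f₂ + 2f₃ + 2f₄ + 2f₅ + 2f₆ + 2f₇ + f₈] = 0.125·(370.5) = 46.3125.

46.3125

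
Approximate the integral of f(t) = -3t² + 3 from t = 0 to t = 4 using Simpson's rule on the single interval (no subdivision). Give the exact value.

-52

S = (b−a)/6 · [f(0) + 4f(2) + f(4)] = 0.666667·[3 + 4·(-9) + (-45)] = -52.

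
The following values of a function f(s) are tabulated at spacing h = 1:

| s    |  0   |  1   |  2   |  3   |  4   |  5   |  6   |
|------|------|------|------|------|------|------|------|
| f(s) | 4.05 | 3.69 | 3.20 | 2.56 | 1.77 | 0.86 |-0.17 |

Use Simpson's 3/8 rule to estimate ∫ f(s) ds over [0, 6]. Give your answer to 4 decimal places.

14.0850

h = 1, n = 6.
(3h/8)·[y₀ + 3y₁ + 3y₂ + 2y₃ + 3y₄ + 3y₅ + y₆] = 0.375·(37.56) = 14.0850.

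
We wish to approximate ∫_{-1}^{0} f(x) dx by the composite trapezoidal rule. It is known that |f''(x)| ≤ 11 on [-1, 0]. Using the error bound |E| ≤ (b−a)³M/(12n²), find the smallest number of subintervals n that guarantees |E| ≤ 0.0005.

Need 11/(12n²) ≤ 0.0005.
n² ≥ 11/(12·0.0005) = 1833.33 ⇒ n ≥ 42.8174, so the smallest n is 43.

43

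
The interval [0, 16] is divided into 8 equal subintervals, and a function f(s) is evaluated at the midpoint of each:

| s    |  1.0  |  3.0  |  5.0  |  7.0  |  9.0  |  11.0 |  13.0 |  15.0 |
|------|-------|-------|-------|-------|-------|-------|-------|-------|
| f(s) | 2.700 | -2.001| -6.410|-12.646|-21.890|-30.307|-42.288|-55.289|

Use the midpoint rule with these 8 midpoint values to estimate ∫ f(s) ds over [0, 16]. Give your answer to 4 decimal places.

h = 2, n = 8.
h·[y(m₁) + y(m₂) + y(m₃) + y(m₄) + y(m₅) + y(m₆) + y(m₇) + y(m₈)] = 2·(-168.131) = -336.2620.

-336.2620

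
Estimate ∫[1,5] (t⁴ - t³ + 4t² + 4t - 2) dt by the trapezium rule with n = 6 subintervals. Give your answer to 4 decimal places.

h = (5 − 1)/6 = 0.666667.
Nodes t₀,…,t₆ = 1, 1.666667, 2.333333, 3, 3.666667, 4.333333, 5.
f(t) = t⁴ - t³ + 4t² + 4t - 2: f₀=6, f₁=18.864198, f₂=46.049383, f₃=100, f₄=197.901235, f₅=361.679012, f₆=618.
(h/2)·[f₀ + 2f₁ + 2f₂ + 2f₃ + 2f₄ + 2f₅ + f₆] = 0.333333·(2072.987654) = 690.9959.

690.9959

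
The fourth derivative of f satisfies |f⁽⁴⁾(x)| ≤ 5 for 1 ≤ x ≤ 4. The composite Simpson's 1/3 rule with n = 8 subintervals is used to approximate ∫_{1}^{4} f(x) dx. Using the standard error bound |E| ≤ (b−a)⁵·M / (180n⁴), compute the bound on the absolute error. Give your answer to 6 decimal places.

0.001648

|E| ≤ (3)⁵·5 / (180·8⁴) = 1215/737280 = 0.001648.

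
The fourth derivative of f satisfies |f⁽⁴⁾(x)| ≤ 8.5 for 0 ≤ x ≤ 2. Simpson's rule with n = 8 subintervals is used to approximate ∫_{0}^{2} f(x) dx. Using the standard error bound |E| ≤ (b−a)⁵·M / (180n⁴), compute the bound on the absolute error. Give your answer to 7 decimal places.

|E| ≤ (2)⁵·8.5 / (180·8⁴) = 272/737280 = 0.0003689.

0.0003689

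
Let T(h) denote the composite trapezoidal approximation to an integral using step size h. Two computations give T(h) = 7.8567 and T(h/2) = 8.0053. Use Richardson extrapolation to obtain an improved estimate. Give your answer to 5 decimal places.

R = (4·T(h/2) − T(h)) / 3 = (4·8.0053 − 7.8567)/3 = (24.1645)/3 = 8.05483.

8.05483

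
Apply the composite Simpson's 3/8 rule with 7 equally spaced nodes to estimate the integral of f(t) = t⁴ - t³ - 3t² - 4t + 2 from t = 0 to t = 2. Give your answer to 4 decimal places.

h = (2 − 0)/6 = 0.333333.
Nodes t₀,…,t₆ = 0, 0.333333, 0.666667, 1, 1.333333, 1.666667, 2.
f(t) = t⁴ - t³ - 3t² - 4t + 2: f₀=2, f₁=0.308642, f₂=-2.098765, f₃=-5, f₄=-7.876543, f₅=-9.913580, f₆=-10.
(3h/8)·[f₀ + 3f₁ + 3f₂ + 2f₃ + 3f₄ + 3f₅ + f₆] = 0.125·(-76.740741) = -9.5926.

-9.5926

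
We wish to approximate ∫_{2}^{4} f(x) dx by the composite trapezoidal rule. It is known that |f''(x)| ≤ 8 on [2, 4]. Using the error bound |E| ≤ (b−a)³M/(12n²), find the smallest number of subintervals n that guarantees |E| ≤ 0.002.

52

Need 64/(12n²) ≤ 0.002.
n² ≥ 64/(12·0.002) = 2666.67 ⇒ n ≥ 51.6398, so the smallest n is 52.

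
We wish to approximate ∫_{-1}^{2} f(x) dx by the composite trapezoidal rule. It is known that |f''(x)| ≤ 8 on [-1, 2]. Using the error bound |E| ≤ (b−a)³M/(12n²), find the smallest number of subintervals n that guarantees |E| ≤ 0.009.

45

Need 216/(12n²) ≤ 0.009.
n² ≥ 216/(12·0.009) = 2000 ⇒ n ≥ 44.7214, so the smallest n is 45.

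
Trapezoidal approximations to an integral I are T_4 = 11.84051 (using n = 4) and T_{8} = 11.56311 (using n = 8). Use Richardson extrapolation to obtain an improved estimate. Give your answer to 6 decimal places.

R = (4·T_{8} − T_4) / 3 = (4·11.56311 − 11.84051)/3 = (34.41193)/3 = 11.470643.

11.470643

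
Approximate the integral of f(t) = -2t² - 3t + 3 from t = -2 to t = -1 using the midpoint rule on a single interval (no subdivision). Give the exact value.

M = (b−a)·f(-1.5) = 1·(3) = 3.

3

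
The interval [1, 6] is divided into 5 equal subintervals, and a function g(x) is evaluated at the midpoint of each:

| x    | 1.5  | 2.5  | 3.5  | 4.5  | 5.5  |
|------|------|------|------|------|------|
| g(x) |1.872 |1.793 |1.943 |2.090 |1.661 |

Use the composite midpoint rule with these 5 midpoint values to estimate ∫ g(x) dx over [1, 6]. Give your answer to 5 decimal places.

9.35900

h = 1, n = 5.
h·[y(m₁) + y(m₂) + y(m₃) + y(m₄) + y(m₅)] = 1·(9.359) = 9.35900.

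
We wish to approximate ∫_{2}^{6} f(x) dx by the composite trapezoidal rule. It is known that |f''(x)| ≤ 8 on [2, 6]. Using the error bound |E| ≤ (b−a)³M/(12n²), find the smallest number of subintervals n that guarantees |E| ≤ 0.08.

Need 512/(12n²) ≤ 0.08.
n² ≥ 512/(12·0.08) = 533.333 ⇒ n ≥ 23.0940, so the smallest n is 24.

24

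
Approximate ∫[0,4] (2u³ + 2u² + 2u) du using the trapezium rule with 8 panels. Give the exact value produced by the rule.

189

h = (4 − 0)/8 = 0.5.
Nodes u₀,…,u₈ = 0, 0.5, 1, 1.5, 2, 2.5, 3, 3.5, 4.
f(u) = 2u³ + 2u² + 2u: f₀=0, f₁=1.75, f₂=6, f₃=14.25, f₄=28, f₅=48.75, f₆=78, f₇=117.25, f₈=168.
(h/2)·[f₀ + 2f₁ + 2f₂ + 2f₃ + 2f₄ + 2f₅ + 2f₆ + 2f₇ + f₈] = 0.25·(756) = 189.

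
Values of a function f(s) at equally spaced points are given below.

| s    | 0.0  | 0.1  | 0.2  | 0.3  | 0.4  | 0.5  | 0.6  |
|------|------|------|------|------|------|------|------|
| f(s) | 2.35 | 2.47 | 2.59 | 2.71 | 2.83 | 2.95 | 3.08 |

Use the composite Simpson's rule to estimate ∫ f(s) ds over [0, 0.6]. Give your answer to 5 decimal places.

1.62633

h = 0.1, n = 6.
(h/3)·[y₀ + 4y₁ + 2y₂ + 4y₃ + 2y₄ + 4y₅ + y₆] = 0.033333·(48.79) = 1.62633.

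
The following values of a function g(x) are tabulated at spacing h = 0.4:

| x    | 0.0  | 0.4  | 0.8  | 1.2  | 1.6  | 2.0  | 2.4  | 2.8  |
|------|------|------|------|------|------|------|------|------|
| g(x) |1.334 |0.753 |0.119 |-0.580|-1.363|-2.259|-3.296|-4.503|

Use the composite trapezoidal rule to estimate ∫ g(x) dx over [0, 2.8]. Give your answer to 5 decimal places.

h = 0.4, n = 7.
(h/2)·[y₀ + 2y₁ + 2y₂ + 2y₃ + 2y₄ + 2y₅ + 2y₆ + y₇] = 0.2·(-16.421) = -3.28420.

-3.28420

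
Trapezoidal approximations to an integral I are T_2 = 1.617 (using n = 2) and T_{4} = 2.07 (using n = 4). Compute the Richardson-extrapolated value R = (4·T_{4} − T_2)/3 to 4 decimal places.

R = (4·T_{4} − T_2) / 3 = (4·2.07 − 1.617)/3 = (6.663)/3 = 2.2210.

2.2210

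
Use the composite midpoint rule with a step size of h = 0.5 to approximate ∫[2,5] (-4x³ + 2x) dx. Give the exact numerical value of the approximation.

h = (5 − 2)/6 = 0.5.
Midpoints m₁,…,m₆ = 2.25, 2.75, 3.25, 3.75, 4.25, 4.75.
f(m₁)=-41.0625, f(m₂)=-77.6875, f(m₃)=-130.8125, f(m₄)=-203.4375, f(m₅)=-298.5625, f(m₆)=-419.1875.
h·[f(m₁) + f(m₂) + f(m₃) + f(m₄) + f(m₅) + f(m₆)] = 0.5·(-1170.75) = -585.375.

-585.375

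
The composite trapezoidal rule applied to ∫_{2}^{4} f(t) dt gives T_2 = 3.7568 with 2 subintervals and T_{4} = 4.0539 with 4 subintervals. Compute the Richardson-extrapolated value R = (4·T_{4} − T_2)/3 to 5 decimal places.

4.15293

R = (4·T_{4} − T_2) / 3 = (4·4.0539 − 3.7568)/3 = (12.4588)/3 = 4.15293.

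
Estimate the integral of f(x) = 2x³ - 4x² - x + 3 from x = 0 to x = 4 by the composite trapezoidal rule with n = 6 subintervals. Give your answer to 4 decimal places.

49.0370

h = (4 − 0)/6 = 0.666667.
Nodes x₀,…,x₆ = 0, 0.666667, 1.333333, 2, 2.666667, 3.333333, 4.
f(x) = 2x³ - 4x² - x + 3: f₀=3, f₁=1.148148, f₂=-0.703704, f₃=1, f₄=9.814815, f₅=29.296296, f₆=63.
(h/2)·[f₀ + 2f₁ + 2f₂ + 2f₃ + 2f₄ + 2f₅ + f₆] = 0.333333·(147.111111) = 49.0370.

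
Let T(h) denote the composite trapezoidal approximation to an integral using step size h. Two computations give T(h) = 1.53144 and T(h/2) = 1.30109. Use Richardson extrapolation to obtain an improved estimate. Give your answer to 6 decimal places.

R = (4·T(h/2) − T(h)) / 3 = (4·1.30109 − 1.53144)/3 = (3.67292)/3 = 1.224307.

1.224307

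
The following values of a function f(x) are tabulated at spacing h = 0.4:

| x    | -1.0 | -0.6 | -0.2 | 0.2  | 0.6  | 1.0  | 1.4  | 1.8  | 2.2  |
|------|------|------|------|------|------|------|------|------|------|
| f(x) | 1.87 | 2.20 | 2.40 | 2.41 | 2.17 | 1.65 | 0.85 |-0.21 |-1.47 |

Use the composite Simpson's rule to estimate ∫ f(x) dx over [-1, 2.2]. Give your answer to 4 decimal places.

h = 0.4, n = 8.
(h/3)·[y₀ + 4y₁ + 2y₂ + 4y₃ + 2y₄ + 4y₅ + 2y₆ + 4y₇ + y₈] = 0.133333·(35.44) = 4.7253.

4.7253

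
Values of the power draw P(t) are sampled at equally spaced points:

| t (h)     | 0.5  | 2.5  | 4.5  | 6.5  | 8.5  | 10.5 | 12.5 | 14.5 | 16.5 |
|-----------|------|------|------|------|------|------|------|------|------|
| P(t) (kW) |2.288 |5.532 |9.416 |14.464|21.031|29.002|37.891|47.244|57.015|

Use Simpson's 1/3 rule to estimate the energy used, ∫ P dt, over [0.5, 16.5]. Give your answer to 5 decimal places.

h = 2, n = 8.
(h/3)·[y₀ + 4y₁ + 2y₂ + 4y₃ + 2y₄ + 4y₅ + 2y₆ + 4y₇ + y₈] = 0.666667·(580.947) = 387.29800.

387.29800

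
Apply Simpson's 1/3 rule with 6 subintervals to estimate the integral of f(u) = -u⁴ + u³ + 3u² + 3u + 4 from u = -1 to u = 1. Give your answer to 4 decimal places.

9.5967

h = (1 − (-1))/6 = 0.333333.
Nodes u₀,…,u₆ = -1, -0.666667, -0.333333, 0, 0.333333, 0.666667, 1.
f(u) = -u⁴ + u³ + 3u² + 3u + 4: f₀=2, f₁=2.839506, f₂=3.283951, f₃=4, f₄=5.358025, f₅=7.432099, f₆=10.
(h/3)·[f₀ + 4f₁ + 2f₂ + 4f₃ + 2f₄ + 4f₅ + f₆] = 0.111111·(86.370370) = 9.5967.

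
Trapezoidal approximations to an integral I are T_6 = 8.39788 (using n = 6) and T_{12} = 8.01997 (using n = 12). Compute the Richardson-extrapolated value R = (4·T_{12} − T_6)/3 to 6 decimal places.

7.894000

R = (4·T_{12} − T_6) / 3 = (4·8.01997 − 8.39788)/3 = (23.68200)/3 = 7.894000.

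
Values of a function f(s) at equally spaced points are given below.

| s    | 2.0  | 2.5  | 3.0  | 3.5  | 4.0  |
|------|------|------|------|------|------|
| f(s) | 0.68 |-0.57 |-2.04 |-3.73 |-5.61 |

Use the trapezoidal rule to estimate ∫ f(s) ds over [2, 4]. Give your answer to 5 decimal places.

h = 0.5, n = 4.
(h/2)·[y₀ + 2y₁ + 2y₂ + 2y₃ + y₄] = 0.25·(-17.61) = -4.40250.

-4.40250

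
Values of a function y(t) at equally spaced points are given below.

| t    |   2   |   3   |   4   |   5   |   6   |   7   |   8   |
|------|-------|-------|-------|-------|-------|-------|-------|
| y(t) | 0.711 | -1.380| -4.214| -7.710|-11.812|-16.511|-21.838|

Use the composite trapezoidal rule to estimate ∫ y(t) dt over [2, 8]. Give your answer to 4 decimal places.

-52.1905

h = 1, n = 6.
(h/2)·[y₀ + 2y₁ + 2y₂ + 2y₃ + 2y₄ + 2y₅ + y₆] = 0.5·(-104.381) = -52.1905.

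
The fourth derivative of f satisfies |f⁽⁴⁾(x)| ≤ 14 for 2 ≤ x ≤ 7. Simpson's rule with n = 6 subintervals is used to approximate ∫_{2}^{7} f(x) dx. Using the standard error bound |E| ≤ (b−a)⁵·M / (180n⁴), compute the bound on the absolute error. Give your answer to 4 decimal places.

0.1875

|E| ≤ (5)⁵·14 / (180·6⁴) = 43750/233280 = 0.1875.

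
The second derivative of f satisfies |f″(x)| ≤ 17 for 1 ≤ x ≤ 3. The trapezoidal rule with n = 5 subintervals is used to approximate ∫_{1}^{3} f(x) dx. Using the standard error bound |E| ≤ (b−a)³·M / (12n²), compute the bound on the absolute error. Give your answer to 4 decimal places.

0.4533

|E| ≤ (2)³·17 / (12·5²) = 136/300 = 0.4533.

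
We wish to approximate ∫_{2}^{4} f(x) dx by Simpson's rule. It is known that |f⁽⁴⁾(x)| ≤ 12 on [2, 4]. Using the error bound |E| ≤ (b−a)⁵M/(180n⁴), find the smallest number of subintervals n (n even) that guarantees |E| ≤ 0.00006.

14

Need 384/(180n⁴) ≤ 0.00006.
n⁴ ≥ 384/(180·0.00006) = 35555.6 ⇒ n ≥ 13.7318, so the smallest even n is 14. (n must be even for Simpson's rule.)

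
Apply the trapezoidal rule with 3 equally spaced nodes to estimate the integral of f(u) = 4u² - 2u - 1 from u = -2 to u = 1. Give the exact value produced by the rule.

16.5

h = (1 − (-2))/2 = 1.5.
Nodes u₀,…,u₂ = -2, -0.5, 1.
f(u) = 4u² - 2u - 1: f₀=19, f₁=1, f₂=1.
(h/2)·[f₀ + 2f₁ + f₂] = 0.75·(22) = 16.5.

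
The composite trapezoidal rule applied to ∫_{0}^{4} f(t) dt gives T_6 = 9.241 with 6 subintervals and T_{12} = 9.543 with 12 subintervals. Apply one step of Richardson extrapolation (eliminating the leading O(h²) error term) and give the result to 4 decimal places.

R = (4·T_{12} − T_6) / 3 = (4·9.543 − 9.241)/3 = (28.931)/3 = 9.6437.

9.6437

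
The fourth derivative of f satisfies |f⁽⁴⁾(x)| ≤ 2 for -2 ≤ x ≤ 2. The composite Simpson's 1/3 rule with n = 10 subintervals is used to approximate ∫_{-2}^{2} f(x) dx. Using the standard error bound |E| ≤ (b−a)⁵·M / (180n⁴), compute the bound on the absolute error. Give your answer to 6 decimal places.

0.001138

|E| ≤ (4)⁵·2 / (180·10⁴) = 2048/1800000 = 0.001138.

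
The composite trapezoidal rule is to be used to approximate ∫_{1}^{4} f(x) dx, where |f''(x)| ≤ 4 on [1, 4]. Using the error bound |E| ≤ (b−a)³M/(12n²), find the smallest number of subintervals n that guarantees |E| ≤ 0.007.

Need 108/(12n²) ≤ 0.007.
n² ≥ 108/(12·0.007) = 1285.71 ⇒ n ≥ 35.8569, so the smallest n is 36.

36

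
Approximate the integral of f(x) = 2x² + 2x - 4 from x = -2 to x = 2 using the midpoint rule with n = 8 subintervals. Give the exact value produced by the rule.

h = (2 − (-2))/8 = 0.5.
Midpoints m₁,…,m₈ = -1.75, -1.25, -0.75, -0.25, 0.25, 0.75, 1.25, 1.75.
f(m₁)=-1.375, f(m₂)=-3.375, f(m₃)=-4.375, f(m₄)=-4.375, f(m₅)=-3.375, f(m₆)=-1.375, f(m₇)=1.625, f(m₈)=5.625.
h·[f(m₁) + f(m₂) + f(m₃) + f(m₄) + f(m₅) + f(m₆) + f(m₇) + f(m₈)] = 0.5·(-11) = -5.5.

-5.5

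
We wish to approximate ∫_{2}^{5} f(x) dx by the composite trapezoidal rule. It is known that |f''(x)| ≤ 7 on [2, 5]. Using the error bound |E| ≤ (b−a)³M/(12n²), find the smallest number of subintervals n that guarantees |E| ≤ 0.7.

Need 189/(12n²) ≤ 0.7.
n² ≥ 189/(12·0.7) = 22.5 ⇒ n ≥ 4.7434, so the smallest n is 5.

5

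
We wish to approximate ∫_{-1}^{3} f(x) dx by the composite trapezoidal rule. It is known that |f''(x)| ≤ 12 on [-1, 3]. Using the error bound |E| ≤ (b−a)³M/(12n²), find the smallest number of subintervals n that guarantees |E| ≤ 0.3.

15

Need 768/(12n²) ≤ 0.3.
n² ≥ 768/(12·0.3) = 213.333 ⇒ n ≥ 14.6059, so the smallest n is 15.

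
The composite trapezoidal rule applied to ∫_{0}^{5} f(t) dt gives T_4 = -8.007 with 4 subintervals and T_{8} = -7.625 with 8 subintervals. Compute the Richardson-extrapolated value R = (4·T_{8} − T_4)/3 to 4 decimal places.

-7.4977

R = (4·T_{8} − T_4) / 3 = (4·(-7.625) − (-8.007))/3 = (-22.493)/3 = -7.4977.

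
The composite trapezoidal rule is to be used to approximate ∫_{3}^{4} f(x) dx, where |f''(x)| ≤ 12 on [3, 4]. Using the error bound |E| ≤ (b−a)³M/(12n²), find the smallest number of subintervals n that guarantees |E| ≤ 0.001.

Need 12/(12n²) ≤ 0.001.
n² ≥ 12/(12·0.001) = 1000 ⇒ n ≥ 31.6228, so the smallest n is 32.

32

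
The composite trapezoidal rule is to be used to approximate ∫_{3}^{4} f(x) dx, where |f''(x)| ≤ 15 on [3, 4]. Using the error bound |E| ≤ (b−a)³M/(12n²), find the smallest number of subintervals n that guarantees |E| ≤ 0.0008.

Need 15/(12n²) ≤ 0.0008.
n² ≥ 15/(12·0.0008) = 1562.5 ⇒ n ≥ 39.5285, so the smallest n is 40.

40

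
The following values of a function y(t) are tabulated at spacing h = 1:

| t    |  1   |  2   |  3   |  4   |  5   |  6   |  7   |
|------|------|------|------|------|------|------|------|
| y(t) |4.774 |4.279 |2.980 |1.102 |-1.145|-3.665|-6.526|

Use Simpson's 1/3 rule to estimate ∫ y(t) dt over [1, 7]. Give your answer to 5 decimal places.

2.92733

h = 1, n = 6.
(h/3)·[y₀ + 4y₁ + 2y₂ + 4y₃ + 2y₄ + 4y₅ + y₆] = 0.333333·(8.782) = 2.92733.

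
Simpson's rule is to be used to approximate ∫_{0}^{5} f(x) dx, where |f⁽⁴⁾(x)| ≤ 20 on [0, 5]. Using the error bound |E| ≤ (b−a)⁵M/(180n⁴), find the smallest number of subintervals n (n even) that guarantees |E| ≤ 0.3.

Need 62500/(180n⁴) ≤ 0.3.
n⁴ ≥ 62500/(180·0.3) = 1157.41 ⇒ n ≥ 5.8327, so the smallest even n is 6. (n must be even for Simpson's rule.)

6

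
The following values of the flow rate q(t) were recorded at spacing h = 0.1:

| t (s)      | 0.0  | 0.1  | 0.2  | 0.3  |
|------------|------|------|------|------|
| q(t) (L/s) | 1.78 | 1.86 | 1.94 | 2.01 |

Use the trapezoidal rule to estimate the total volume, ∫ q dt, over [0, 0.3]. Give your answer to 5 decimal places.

0.56950

h = 0.1, n = 3.
(h/2)·[y₀ + 2y₁ + 2y₂ + y₃] = 0.05·(11.39) = 0.56950.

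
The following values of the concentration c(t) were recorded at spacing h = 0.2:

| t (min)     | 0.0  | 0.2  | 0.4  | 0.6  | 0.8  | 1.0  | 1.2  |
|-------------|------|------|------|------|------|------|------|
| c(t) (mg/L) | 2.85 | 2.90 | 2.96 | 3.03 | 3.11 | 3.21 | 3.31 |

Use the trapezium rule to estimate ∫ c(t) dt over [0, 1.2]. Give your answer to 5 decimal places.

3.65800

h = 0.2, n = 6.
(h/2)·[y₀ + 2y₁ + 2y₂ + 2y₃ + 2y₄ + 2y₅ + y₆] = 0.1·(36.58) = 3.65800.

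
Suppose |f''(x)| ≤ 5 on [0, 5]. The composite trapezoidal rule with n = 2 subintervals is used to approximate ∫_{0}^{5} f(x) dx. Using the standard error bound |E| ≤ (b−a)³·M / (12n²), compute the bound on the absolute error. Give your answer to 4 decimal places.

13.0208

|E| ≤ (5)³·5 / (12·2²) = 625/48 = 13.0208.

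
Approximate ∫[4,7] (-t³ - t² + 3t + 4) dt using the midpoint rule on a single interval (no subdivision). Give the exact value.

M = (b−a)·f(5.5) = 3·(-176.125) = -528.375.

-528.375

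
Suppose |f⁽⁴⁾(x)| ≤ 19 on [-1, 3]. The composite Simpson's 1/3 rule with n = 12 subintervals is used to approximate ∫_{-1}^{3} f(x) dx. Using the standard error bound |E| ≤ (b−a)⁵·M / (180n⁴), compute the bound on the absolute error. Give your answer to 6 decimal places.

|E| ≤ (4)⁵·19 / (180·12⁴) = 19456/3732480 = 0.005213.

0.005213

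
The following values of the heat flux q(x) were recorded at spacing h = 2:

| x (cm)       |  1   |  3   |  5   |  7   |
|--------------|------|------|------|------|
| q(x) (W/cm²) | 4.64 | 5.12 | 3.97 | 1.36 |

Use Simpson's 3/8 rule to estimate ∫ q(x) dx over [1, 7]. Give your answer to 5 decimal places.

24.95250

h = 2, n = 3.
(3h/8)·[y₀ + 3y₁ + 3y₂ + y₃] = 0.75·(33.27) = 24.95250.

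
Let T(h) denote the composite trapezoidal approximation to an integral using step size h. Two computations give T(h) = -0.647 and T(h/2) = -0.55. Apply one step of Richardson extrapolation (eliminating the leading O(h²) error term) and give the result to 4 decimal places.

-0.5177

R = (4·T(h/2) − T(h)) / 3 = (4·(-0.55) − (-0.647))/3 = (-1.553)/3 = -0.5177.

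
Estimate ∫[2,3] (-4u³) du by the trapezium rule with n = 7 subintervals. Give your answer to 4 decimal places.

-65.1020

h = (3 − 2)/7 = 0.142857.
Nodes u₀,…,u₇ = 2, 2.142857, 2.285714, 2.428571, 2.571429, 2.714286, 2.857143, 3.
f(u) = -4u³: f₀=-32, f₁=-39.358601, f₂=-47.766764, f₃=-57.294461, f₄=-68.011662, f₅=-79.988338, f₆=-93.294461, f₇=-108.
(h/2)·[f₀ + 2f₁ + 2f₂ + 2f₃ + 2f₄ + 2f₅ + 2f₆ + f₇] = 0.071429·(-911.428571) = -65.1020.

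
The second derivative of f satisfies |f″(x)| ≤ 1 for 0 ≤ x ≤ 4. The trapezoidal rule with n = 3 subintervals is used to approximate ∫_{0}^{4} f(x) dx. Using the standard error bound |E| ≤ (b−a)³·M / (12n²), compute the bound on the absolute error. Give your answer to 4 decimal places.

|E| ≤ (4)³·1 / (12·3²) = 64/108 = 0.5926.

0.5926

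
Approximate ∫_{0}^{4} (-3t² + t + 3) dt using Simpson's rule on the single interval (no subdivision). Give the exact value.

S = (b−a)/6 · [f(0) + 4f(2) + f(4)] = 0.666667·[3 + 4·(-7) + (-41)] = -44.

-44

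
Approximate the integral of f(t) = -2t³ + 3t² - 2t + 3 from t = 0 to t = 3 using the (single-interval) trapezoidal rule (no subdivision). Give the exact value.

-40.5

T = (b−a)/2 · [f(0) + f(3)] = 1.5·[3 + (-30)] = -40.5.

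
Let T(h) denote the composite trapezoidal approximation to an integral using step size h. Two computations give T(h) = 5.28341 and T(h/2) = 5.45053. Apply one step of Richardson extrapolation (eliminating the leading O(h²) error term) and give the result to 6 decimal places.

5.506237

R = (4·T(h/2) − T(h)) / 3 = (4·5.45053 − 5.28341)/3 = (16.51871)/3 = 5.506237.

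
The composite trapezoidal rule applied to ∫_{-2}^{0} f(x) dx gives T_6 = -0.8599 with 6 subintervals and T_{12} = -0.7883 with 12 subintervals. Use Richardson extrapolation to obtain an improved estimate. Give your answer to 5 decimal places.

R = (4·T_{12} − T_6) / 3 = (4·(-0.7883) − (-0.8599))/3 = (-2.2933)/3 = -0.76443.

-0.76443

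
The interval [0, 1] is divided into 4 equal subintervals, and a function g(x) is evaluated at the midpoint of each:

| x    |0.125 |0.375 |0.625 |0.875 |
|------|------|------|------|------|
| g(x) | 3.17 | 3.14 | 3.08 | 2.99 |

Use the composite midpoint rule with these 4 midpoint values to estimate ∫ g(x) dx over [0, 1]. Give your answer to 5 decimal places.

h = 0.25, n = 4.
h·[y(m₁) + y(m₂) + y(m₃) + y(m₄)] = 0.25·(12.38) = 3.09500.

3.09500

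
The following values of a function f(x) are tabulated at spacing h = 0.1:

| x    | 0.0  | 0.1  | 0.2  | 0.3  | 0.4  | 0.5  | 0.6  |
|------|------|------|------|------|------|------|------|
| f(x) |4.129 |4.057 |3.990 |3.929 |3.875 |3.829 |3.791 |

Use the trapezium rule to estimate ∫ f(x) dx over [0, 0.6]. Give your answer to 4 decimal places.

h = 0.1, n = 6.
(h/2)·[y₀ + 2y₁ + 2y₂ + 2y₃ + 2y₄ + 2y₅ + y₆] = 0.05·(47.280) = 2.3640.

2.3640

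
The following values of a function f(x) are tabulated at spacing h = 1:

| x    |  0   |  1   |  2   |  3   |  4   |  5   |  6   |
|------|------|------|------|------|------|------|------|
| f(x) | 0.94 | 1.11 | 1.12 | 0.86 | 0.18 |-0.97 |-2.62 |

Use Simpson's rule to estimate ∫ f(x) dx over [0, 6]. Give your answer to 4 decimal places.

1.6400

h = 1, n = 6.
(h/3)·[y₀ + 4y₁ + 2y₂ + 4y₃ + 2y₄ + 4y₅ + y₆] = 0.333333·(4.92) = 1.6400.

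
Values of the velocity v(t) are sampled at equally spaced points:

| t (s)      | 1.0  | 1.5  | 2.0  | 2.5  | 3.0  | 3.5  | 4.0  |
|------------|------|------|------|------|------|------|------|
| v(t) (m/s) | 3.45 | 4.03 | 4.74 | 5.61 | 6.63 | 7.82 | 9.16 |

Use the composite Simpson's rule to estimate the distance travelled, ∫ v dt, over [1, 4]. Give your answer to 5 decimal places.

h = 0.5, n = 6.
(h/3)·[y₀ + 4y₁ + 2y₂ + 4y₃ + 2y₄ + 4y₅ + y₆] = 0.166667·(105.19) = 17.53167.

17.53167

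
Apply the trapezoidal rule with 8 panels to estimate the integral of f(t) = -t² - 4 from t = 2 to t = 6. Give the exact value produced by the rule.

-85.5

h = (6 − 2)/8 = 0.5.
Nodes t₀,…,t₈ = 2, 2.5, 3, 3.5, 4, 4.5, 5, 5.5, 6.
f(t) = -t² - 4: f₀=-8, f₁=-10.25, f₂=-13, f₃=-16.25, f₄=-20, f₅=-24.25, f₆=-29, f₇=-34.25, f₈=-40.
(h/2)·[f₀ + 2f₁ + 2f₂ + 2f₃ + 2f₄ + 2f₅ + 2f₆ + 2f₇ + f₈] = 0.25·(-342) = -85.5.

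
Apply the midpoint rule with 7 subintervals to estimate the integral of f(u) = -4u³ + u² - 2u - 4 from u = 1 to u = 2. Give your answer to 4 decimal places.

-19.6378

h = (2 − 1)/7 = 0.142857.
Midpoints m₁,…,m₇ = 1.071429, 1.214286, 1.357143, 1.5, 1.642857, 1.785714, 1.928571.
f(m₁)=-9.914723, f(m₂)=-12.115889, f(m₃)=-14.870991, f(m₄)=-18.25, f(m₅)=-22.322886, f(m₆)=-27.159621, f(m₇)=-32.830175.
h·[f(m₁) + f(m₂) + f(m₃) + f(m₄) + f(m₅) + f(m₆) + f(m₇)] = 0.142857·(-137.464286) = -19.6378.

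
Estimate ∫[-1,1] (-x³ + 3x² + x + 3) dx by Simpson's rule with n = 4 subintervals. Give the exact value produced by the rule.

h = (1 − (-1))/4 = 0.5.
Nodes x₀,…,x₄ = -1, -0.5, 0, 0.5, 1.
f(x) = -x³ + 3x² + x + 3: f₀=6, f₁=3.375, f₂=3, f₃=4.125, f₄=6.
(h/3)·[f₀ + 4f₁ + 2f₂ + 4f₃ + f₄] = 0.166667·(48) = 8.

8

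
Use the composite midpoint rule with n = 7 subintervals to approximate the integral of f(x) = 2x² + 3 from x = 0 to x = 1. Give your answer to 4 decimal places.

3.6633

h = (1 − 0)/7 = 0.142857.
Midpoints m₁,…,m₇ = 0.071429, 0.214286, 0.357143, 0.5, 0.642857, 0.785714, 0.928571.
f(m₁)=3.010204, f(m₂)=3.091837, f(m₃)=3.255102, f(m₄)=3.5, f(m₅)=3.826531, f(m₆)=4.234694, f(m₇)=4.724490.
h·[f(m₁) + f(m₂) + f(m₃) + f(m₄) + f(m₅) + f(m₆) + f(m₇)] = 0.142857·(25.642857) = 3.6633.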